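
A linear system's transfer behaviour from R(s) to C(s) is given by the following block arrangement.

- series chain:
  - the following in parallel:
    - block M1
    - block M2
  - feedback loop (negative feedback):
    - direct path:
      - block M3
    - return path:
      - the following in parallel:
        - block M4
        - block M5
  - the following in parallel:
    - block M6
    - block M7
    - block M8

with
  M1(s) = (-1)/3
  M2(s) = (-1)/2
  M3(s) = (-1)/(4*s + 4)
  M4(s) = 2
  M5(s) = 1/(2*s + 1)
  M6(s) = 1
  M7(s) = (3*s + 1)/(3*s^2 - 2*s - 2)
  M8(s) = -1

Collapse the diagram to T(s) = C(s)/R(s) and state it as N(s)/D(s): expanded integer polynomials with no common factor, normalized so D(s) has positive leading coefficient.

Step 1: combine M1, M2 in parallel; result (-5)/6
Step 2: parallel reduction of M4, M5; result (4*s + 3)/(2*s + 1)
Step 3: collapse the loop (M3 forward, (M4+M5) return); result (-2*s - 1)/(8*s^2 + 8*s + 1)
Step 4: sum the parallel branches M6, M7, M8; result (3*s + 1)/(3*s^2 - 2*s - 2)
Step 5: reduce the series chain (M1+M2), [M3/(1+M3*(M4+M5))], (M6+M7+M8); the result is T(s) itself (integer coefficients, no common factor, positive leading denominator coefficient)

Final answer: (30*s^2 + 25*s + 5)/(144*s^4 + 48*s^3 - 174*s^2 - 108*s - 12)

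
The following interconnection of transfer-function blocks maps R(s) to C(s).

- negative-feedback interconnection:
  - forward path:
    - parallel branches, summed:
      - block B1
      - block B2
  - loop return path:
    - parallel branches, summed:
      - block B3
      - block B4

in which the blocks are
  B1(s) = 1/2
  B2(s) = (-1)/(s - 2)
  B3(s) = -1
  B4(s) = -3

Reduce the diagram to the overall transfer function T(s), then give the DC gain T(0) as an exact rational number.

The answer is -1/3.

Reasoning:
Step 1. add B1, B2 (parallel) = (s - 4)/(2*s - 4)
Step 2. reduce the parallel group B3, B4 = -4
Step 3. collapse the loop ((B1+B2) forward, (B3+B4) return) = (4 - s)/(2*s - 12)
Step 3 gives the overall T(s). Then T(0) = 4/(-12) = -1/3.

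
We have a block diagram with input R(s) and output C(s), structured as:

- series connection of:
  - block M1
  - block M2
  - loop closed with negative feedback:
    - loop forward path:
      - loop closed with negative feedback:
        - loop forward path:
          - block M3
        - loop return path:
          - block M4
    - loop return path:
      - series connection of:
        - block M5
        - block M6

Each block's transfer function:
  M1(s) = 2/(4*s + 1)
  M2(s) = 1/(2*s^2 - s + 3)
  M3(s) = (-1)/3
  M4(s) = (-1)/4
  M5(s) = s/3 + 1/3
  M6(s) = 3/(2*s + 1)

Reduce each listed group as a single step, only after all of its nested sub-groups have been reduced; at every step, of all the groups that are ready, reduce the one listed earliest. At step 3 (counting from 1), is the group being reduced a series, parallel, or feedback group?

Step 1. apply the feedback formula to M3, M4
Step 2. series reduction of M5, M6
Step 3. collapse the loop ([M3/(1+M3*M4)] forward, (M5*M6) return)
Step 4. multiply M1, M2, [[M3/(1+M3*M4)]/(1+[M3/(1+M3*M4)]*(M5*M6))] (series)
Step 3: feedback.

Final answer: feedback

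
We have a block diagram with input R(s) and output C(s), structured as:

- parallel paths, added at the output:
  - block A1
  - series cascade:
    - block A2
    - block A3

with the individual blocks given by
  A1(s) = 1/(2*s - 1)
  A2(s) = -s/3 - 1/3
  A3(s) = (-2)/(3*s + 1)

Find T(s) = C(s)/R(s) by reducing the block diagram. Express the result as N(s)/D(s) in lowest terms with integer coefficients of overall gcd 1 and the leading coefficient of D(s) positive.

Step 1: series reduction of A2, A3 -> (2*s + 2)/(9*s + 3)
Step 2: add A1, (A2*A3) (parallel), which is the overall transfer function T(s) = C(s)/R(s) in lowest terms

Hence the answer: (4*s^2 + 11*s + 1)/(18*s^2 - 3*s - 3)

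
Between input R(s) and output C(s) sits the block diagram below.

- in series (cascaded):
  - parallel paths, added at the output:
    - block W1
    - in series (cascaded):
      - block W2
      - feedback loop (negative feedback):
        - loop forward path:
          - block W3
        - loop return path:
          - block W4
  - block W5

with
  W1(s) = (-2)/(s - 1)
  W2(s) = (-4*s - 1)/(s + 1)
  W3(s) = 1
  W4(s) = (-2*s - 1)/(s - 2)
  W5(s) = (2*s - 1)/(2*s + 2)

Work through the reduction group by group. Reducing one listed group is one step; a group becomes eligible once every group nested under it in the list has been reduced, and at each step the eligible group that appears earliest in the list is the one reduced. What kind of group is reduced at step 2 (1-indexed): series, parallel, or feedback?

(1) close the feedback loop around W3, W4
(2) cascade W2, [W3/(1+W3*W4)]
(3) parallel reduction of W1, (W2*[W3/(1+W3*W4)])
(4) reduce the series chain (W1+(W2*[W3/(1+W3*W4)])), W5
So the answer for step 2 is series.

Final answer: series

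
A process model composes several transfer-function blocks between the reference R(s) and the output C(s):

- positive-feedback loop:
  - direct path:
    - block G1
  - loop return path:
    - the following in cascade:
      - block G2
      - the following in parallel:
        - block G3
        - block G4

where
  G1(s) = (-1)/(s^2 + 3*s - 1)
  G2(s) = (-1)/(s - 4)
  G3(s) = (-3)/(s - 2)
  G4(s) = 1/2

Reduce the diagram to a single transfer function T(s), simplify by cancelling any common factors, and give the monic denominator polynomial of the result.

First reduce the diagram to T(s).

1. sum the parallel branches G3, G4 = (s - 8)/(2*s - 4)
2. series reduction of G2, (G3+G4) = (8 - s)/(2*s^2 - 12*s + 16)
3. apply the feedback formula to G1, (G2*(G3+G4)) = (-2*s^2 + 12*s - 16)/(2*s^4 - 6*s^3 - 22*s^2 + 59*s - 8)
That last expression is T(s), already simplified. Scaling its denominator by 1/2 (the reciprocal of the leading coefficient) yields the monic denominator.

Answer: s^4 - 3*s^3 - 11*s^2 + 59*s/2 - 4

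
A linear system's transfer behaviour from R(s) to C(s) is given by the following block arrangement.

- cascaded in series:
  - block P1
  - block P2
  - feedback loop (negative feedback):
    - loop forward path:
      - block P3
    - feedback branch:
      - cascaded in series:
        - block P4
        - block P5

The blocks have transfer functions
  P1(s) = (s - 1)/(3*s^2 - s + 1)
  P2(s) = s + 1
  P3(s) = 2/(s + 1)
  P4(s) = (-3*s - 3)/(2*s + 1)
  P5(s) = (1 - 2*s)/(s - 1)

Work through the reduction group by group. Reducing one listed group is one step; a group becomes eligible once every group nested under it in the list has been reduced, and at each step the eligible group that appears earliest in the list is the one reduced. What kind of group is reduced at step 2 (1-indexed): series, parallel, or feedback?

Step 1. reduce the series chain P4, P5
Step 2. collapse the loop (P3 forward, (P4*P5) return)
Step 3. reduce the series chain P1, P2, [P3/(1+P3*(P4*P5))]
The group at step 2 is a feedback group.

Hence the answer: feedback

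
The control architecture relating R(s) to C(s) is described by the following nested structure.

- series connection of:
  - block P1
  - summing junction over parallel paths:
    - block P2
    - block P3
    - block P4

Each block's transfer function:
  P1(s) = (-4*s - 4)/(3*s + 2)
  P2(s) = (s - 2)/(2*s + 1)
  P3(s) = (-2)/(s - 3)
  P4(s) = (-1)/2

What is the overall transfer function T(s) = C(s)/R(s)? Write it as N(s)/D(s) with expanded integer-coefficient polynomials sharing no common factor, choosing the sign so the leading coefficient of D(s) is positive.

Reducing step by step:

Step 1. sum the parallel branches P2, P3, P4 gives (11 - 13*s)/(4*s^2 - 10*s - 6)
Step 2. cascade P1, (P2+P3+P4), which is the overall transfer function T(s) = C(s)/R(s) in lowest terms

Answer: (26*s^2 + 4*s - 22)/(6*s^3 - 11*s^2 - 19*s - 6)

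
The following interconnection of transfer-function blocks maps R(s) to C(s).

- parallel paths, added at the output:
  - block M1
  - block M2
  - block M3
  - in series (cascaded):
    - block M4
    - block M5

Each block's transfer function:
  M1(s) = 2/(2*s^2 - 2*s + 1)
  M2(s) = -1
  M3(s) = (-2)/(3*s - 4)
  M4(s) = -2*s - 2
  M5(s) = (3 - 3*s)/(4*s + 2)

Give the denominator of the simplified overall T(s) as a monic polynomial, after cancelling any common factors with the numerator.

First reduce the diagram to T(s).

(1) combine M4, M5 in series, giving (3*s^2 - 3)/(2*s + 1)
(2) combine M1, M2, M3, (M4*M5) in parallel, giving (18*s^5 - 54*s^4 + 29*s^3 + 38*s^2 - 46*s + 6)/(12*s^4 - 22*s^3 + 8*s^2 + 3*s - 4)
Step 2 gives the fully reduced T(s), with no common factor left to cancel. The denominator's leading coefficient is 12, so divide each of its coefficients by 12 to get the monic form.

Answer: s^4 - 11*s^3/6 + 2*s^2/3 + s/4 - 1/3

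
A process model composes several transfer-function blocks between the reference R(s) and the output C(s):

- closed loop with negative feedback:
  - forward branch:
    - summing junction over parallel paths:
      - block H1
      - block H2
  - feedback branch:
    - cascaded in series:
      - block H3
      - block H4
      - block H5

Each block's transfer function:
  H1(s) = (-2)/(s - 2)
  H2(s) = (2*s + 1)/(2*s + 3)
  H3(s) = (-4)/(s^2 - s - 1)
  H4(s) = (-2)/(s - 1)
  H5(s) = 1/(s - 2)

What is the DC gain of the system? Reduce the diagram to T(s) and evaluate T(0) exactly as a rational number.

Answer: -4/13

Working:
1. add H1, H2 (parallel) gives (2*s^2 - 7*s - 8)/(2*s^2 - s - 6)
2. multiply H3, H4, H5 (series) gives 8/(s^4 - 4*s^3 + 4*s^2 + s - 2)
3. feedback reduction of (H1+H2), (H3*H4*H5) gives (2*s^6 - 15*s^5 + 28*s^4 + 6*s^3 - 43*s^2 + 6*s + 16)/(2*s^6 - 9*s^5 + 6*s^4 + 22*s^3 - 13*s^2 - 60*s - 52)
Step 3 gives the overall T(s). Then T(0) = 16/(-52) = -4/13.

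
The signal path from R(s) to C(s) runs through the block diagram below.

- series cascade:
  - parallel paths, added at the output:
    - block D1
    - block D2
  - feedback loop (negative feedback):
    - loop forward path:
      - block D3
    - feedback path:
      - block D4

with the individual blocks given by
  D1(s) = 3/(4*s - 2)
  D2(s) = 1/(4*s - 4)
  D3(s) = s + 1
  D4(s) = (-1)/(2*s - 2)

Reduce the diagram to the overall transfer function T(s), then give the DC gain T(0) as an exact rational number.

Answer: -7/6

Working:
(1) combine D1, D2 in parallel = (8*s - 7)/(8*s^2 - 12*s + 4)
(2) feedback reduction of D3, D4 = (2*s^2 - 2)/(s - 3)
(3) reduce the series chain (D1+D2), [D3/(1+D3*D4)] = (8*s^2 + s - 7)/(4*s^2 - 14*s + 6)
The step-3 result is T(s). Setting s = 0: T(0) = -7/6.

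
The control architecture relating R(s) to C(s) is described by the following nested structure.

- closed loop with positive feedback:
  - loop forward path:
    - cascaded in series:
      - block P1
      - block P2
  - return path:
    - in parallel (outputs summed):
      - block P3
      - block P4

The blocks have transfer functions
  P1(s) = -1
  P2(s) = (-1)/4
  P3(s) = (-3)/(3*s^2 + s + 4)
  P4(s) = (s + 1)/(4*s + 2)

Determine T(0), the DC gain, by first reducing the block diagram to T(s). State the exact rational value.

[1] multiply P1, P2 (series) -> 1/4
[2] combine P3, P4 in parallel -> (3*s^3 + 4*s^2 - 7*s - 2)/(12*s^3 + 10*s^2 + 18*s + 8)
[3] apply the feedback formula to (P1*P2), (P3+P4) -> (12*s^3 + 10*s^2 + 18*s + 8)/(45*s^3 + 36*s^2 + 79*s + 34)
DC gain: substitute s = 0 into T(s) from step 3: T(0) = 8/34 = 4/17.

Therefore the answer is 4/17.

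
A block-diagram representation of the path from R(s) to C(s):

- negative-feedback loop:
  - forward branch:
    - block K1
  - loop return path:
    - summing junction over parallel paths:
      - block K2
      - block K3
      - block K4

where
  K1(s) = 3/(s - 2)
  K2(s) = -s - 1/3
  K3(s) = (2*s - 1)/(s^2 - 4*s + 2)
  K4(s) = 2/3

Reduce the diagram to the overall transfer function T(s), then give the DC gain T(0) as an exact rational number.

Step 1 - add K2, K3, K4 (parallel), giving (-3*s^3 + 13*s^2 - 4*s - 1)/(3*s^2 - 12*s + 6)
Step 2 - collapse the loop (K1 forward, (K2+K3+K4) return), giving (-3*s^2 + 12*s - 6)/(2*s^3 - 7*s^2 - 6*s + 5)
That last expression is T(s); at s = 0 only the constant terms survive, so T(0) = -6/5.

Answer: -6/5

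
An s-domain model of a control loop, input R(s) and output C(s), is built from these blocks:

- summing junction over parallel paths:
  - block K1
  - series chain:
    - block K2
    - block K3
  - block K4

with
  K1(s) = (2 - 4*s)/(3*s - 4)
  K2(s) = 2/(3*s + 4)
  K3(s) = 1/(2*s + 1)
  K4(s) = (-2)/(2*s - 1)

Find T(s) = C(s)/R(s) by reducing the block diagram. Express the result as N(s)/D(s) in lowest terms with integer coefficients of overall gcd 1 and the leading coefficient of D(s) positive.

Step 1 - combine K2, K3 in series -> 2/(6*s^2 + 11*s + 4)
Step 2 - combine K1, (K2*K3), K4 in parallel; the result is T(s) itself (integer coefficients, no common factor, positive leading denominator coefficient)

Answer: (-48*s^4 - 76*s^3 + 38*s^2 + 52*s + 32)/(36*s^4 - 73*s^2 + 16)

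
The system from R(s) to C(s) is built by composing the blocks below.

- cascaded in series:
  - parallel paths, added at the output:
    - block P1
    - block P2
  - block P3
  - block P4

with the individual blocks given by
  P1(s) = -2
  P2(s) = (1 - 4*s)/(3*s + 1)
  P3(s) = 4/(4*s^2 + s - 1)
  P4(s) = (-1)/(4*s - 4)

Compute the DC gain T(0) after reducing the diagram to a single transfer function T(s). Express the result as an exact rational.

Answer: 1

Working:
Step 1 - combine P1, P2 in parallel; result (-10*s - 1)/(3*s + 1)
Step 2 - cascade (P1+P2), P3, P4; result (10*s + 1)/(12*s^4 - 5*s^3 - 9*s^2 + s + 1)
The step-2 result is T(s). Setting s = 0: T(0) = 1/1 = 1.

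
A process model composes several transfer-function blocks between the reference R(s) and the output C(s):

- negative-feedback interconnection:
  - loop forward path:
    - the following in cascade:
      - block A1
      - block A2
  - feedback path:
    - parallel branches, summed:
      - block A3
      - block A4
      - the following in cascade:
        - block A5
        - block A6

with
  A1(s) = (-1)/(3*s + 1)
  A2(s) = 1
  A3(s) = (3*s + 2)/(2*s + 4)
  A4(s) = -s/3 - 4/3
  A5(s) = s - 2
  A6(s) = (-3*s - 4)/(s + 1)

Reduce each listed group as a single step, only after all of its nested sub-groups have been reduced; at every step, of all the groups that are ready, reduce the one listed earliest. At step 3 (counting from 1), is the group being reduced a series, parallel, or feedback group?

Reducing step by step:

Step 1 - series reduction of A1, A2
Step 2 - reduce the series chain A5, A6
Step 3 - reduce the parallel group A3, A4, (A5*A6)
Step 4 - feedback reduction of (A1*A2), (A3+A4+(A5*A6))
At step 3 the group reduced is parallel.

Answer: parallel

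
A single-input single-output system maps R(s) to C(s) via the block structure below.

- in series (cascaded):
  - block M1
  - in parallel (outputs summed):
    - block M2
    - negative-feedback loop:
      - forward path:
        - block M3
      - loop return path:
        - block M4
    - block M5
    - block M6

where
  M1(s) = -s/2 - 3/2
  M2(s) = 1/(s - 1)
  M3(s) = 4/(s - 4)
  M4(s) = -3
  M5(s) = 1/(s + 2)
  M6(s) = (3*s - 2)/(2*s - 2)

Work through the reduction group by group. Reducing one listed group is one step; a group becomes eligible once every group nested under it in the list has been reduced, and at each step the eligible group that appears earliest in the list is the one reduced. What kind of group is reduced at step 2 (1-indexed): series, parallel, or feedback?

[1] close the feedback loop around M3, M4
[2] parallel reduction of M2, [M3/(1+M3*M4)], M5, M6
[3] combine M1, (M2+[M3/(1+M3*M4)]+M5+M6) in series
The group at step 2 is a parallel group.

Answer: parallel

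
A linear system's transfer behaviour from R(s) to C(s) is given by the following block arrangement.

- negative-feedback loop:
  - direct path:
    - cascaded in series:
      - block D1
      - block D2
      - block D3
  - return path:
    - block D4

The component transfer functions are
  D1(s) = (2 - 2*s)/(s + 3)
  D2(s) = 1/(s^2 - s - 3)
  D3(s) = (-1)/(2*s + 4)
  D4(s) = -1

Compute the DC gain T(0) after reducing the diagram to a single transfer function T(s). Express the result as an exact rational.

First reduce the diagram to T(s).

1. multiply D1, D2, D3 (series); result (s - 1)/(s^4 + 4*s^3 - 2*s^2 - 21*s - 18)
2. apply the feedback formula to (D1*D2*D3), D4; result (s - 1)/(s^4 + 4*s^3 - 2*s^2 - 22*s - 17)
DC gain: substitute s = 0 into T(s) from step 2: T(0) = -1/(-17) = 1/17.

Answer: 1/17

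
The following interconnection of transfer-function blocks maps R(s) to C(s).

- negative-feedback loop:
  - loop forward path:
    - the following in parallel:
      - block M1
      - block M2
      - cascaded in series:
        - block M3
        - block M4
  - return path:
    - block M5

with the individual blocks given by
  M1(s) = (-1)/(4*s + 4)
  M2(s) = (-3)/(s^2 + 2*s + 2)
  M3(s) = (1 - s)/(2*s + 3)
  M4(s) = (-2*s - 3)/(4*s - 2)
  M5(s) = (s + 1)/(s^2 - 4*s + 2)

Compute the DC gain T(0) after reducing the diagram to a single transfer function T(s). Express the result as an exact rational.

(1) combine M3, M4 in series: (s - 1)/(4*s - 2)
(2) sum the parallel branches M1, M2, (M3*M4): (2*s^4 + 2*s^3 - 25*s^2 - 18*s + 10)/(8*s^4 + 20*s^3 + 20*s^2 - 8)
(3) collapse the loop ((M1+M2+(M3*M4)) forward, M5 return): (2*s^6 - 6*s^5 - 29*s^4 + 86*s^3 + 32*s^2 - 76*s + 20)/(8*s^6 - 10*s^5 - 40*s^4 - 63*s^3 - 11*s^2 + 24*s - 6)
The step-3 result is T(s). Setting s = 0: T(0) = 20/(-6) = -10/3.

Therefore the answer is -10/3.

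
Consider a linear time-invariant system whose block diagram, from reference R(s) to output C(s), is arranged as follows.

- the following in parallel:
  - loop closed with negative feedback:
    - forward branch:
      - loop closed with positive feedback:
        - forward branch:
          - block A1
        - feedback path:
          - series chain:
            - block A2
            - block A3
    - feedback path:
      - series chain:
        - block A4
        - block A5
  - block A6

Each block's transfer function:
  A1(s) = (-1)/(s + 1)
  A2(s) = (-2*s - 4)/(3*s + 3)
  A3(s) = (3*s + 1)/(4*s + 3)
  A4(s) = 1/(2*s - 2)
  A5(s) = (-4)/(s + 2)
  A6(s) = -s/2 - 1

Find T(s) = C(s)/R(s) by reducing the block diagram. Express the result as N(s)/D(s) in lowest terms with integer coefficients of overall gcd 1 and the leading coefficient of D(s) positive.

Step 1: multiply A2, A3 (series), giving (-6*s^2 - 14*s - 4)/(12*s^2 + 21*s + 9)
Step 2: collapse the loop (A1 forward, (A2*A3) return), giving (-12*s^2 - 21*s - 9)/(12*s^3 + 27*s^2 + 16*s + 5)
Step 3: series reduction of A4, A5, giving (-2)/(s^2 + s - 2)
Step 4: close the feedback loop around [A1/(1-A1*(A2*A3))], (A4*A5), giving (-12*s^4 - 33*s^3 - 6*s^2 + 33*s + 18)/(12*s^5 + 39*s^4 + 19*s^3 - 9*s^2 + 15*s + 8)
Step 5: reduce the parallel group [[A1/(1-A1*(A2*A3))]/(1+[A1/(1-A1*(A2*A3))]*(A4*A5))], A6 - this is the overall T(s), already in the required normalized form

Hence the answer: (-12*s^6 - 63*s^5 - 121*s^4 - 95*s^3 - 9*s^2 + 28*s + 20)/(24*s^5 + 78*s^4 + 38*s^3 - 18*s^2 + 30*s + 16)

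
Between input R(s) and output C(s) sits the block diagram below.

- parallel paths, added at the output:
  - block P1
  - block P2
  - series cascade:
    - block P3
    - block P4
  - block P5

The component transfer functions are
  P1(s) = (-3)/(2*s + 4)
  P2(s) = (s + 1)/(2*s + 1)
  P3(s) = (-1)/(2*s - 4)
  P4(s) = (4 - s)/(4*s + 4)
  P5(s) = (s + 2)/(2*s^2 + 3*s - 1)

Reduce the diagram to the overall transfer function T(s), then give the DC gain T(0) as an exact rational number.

Step 1. series reduction of P3, P4: (s - 4)/(8*s^2 - 8*s - 16)
Step 2. sum the parallel branches P1, P2, (P3*P4), P5: (16*s^6 + 28*s^5 - 91*s^3 - 291*s^2 - 250*s - 48)/(32*s^6 + 96*s^5 - 56*s^4 - 384*s^3 - 296*s^2 + 32)
DC gain: substitute s = 0 into T(s) from step 2: T(0) = -48/32 = -3/2.

Answer: -3/2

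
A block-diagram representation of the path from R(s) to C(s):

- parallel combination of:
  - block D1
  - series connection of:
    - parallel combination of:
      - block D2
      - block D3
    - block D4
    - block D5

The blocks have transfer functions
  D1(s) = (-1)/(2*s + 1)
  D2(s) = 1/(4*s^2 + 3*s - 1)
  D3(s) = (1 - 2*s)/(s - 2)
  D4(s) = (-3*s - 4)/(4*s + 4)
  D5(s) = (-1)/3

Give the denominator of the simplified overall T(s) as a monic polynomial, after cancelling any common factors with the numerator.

Reducing step by step:

(1) parallel reduction of D2, D3 = (-8*s^3 - 2*s^2 + 6*s - 3)/(4*s^3 - 5*s^2 - 7*s + 2)
(2) multiply (D2+D3), D4, D5 (series) = (-24*s^4 - 38*s^3 + 10*s^2 + 15*s - 12)/(48*s^4 - 12*s^3 - 144*s^2 - 60*s + 24)
(3) add D1, ((D2+D3)*D4*D5) (parallel) = (-48*s^5 - 148*s^4 - 6*s^3 + 184*s^2 + 51*s - 36)/(96*s^5 + 24*s^4 - 300*s^3 - 264*s^2 - 12*s + 24)
That last expression is T(s), already simplified. Scaling its denominator by 1/96 (the reciprocal of the leading coefficient) yields the monic denominator.

Answer: s^5 + s^4/4 - 25*s^3/8 - 11*s^2/4 - s/8 + 1/4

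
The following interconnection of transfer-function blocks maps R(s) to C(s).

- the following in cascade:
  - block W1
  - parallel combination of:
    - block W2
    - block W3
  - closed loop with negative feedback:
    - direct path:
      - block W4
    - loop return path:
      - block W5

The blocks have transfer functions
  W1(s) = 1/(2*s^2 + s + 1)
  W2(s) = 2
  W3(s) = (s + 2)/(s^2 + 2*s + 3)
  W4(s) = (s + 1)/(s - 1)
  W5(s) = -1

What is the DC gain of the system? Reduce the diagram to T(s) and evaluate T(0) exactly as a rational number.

(1) combine W2, W3 in parallel: (2*s^2 + 5*s + 8)/(s^2 + 2*s + 3)
(2) close the feedback loop around W4, W5: -s/2 - 1/2
(3) cascade W1, (W2+W3), [W4/(1+W4*W5)]: (-2*s^3 - 7*s^2 - 13*s - 8)/(4*s^4 + 10*s^3 + 18*s^2 + 10*s + 6)
DC gain: substitute s = 0 into T(s) from step 3: T(0) = -8/6 = -4/3.

Final answer: -4/3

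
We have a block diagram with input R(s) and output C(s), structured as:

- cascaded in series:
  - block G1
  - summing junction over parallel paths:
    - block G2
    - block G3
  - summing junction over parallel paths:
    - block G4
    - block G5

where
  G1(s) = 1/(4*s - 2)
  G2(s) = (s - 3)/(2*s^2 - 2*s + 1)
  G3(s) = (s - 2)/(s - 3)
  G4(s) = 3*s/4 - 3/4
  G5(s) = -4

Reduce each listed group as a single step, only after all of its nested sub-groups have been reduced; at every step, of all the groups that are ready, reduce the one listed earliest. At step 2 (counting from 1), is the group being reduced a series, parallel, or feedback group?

Reducing step by step:

[1] parallel reduction of G2, G3
[2] combine G4, G5 in parallel
[3] reduce the series chain G1, (G2+G3), (G4+G5)
So the answer for step 2 is parallel.

Answer: parallel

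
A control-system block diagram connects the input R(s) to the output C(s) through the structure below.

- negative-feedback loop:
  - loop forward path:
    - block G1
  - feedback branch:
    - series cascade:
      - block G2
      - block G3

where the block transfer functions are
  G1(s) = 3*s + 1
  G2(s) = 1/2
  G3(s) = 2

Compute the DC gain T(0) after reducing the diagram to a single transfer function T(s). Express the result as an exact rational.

Step 1: series reduction of G2, G3 = 1
Step 2: feedback reduction of G1, (G2*G3) = (3*s + 1)/(3*s + 2)
DC gain: substitute s = 0 into T(s) from step 2: T(0) = 1/2.

Therefore the answer is 1/2.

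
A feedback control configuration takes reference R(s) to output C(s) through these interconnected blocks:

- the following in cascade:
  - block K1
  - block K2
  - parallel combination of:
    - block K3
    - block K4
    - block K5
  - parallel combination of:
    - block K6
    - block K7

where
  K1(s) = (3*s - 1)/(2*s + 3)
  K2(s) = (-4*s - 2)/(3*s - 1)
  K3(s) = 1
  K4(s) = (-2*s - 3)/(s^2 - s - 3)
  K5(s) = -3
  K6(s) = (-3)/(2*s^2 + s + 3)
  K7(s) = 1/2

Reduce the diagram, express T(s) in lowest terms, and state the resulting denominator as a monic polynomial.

First reduce the diagram to T(s).

Step 1 - parallel reduction of K3, K4, K5 = (3 - 2*s^2)/(s^2 - s - 3)
Step 2 - reduce the parallel group K6, K7 = (2*s^2 + s - 3)/(4*s^2 + 2*s + 6)
Step 3 - cascade K1, K2, (K3+K4+K5), (K6+K7) = (4*s^4 - 2*s^3 - 8*s^2 + 3*s + 3)/(2*s^4 - s^3 - 4*s^2 - 6*s - 9)
Step 3 gives the fully reduced T(s), with no common factor left to cancel. The denominator's leading coefficient is 2, so divide each of its coefficients by 2 to get the monic form.

Answer: s^4 - s^3/2 - 2*s^2 - 3*s - 9/2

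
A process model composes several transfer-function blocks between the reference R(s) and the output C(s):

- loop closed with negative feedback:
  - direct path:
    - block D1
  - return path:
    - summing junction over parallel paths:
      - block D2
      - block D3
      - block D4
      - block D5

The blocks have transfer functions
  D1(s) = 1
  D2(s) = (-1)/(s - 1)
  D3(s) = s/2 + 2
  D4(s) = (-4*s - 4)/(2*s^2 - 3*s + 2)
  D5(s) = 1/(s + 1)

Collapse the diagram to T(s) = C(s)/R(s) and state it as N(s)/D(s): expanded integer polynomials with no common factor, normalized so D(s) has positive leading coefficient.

(1) sum the parallel branches D2, D3, D4, D5 gives (2*s^5 + 5*s^4 - 20*s^3 - 13*s^2 + 30*s - 8)/(4*s^4 - 6*s^3 + 6*s - 4)
(2) reduce the feedback loop with forward D1 and return (D2+D3+D4+D5) - this is the overall T(s), already in the required normalized form

Answer: (4*s^4 - 6*s^3 + 6*s - 4)/(2*s^5 + 9*s^4 - 26*s^3 - 13*s^2 + 36*s - 12)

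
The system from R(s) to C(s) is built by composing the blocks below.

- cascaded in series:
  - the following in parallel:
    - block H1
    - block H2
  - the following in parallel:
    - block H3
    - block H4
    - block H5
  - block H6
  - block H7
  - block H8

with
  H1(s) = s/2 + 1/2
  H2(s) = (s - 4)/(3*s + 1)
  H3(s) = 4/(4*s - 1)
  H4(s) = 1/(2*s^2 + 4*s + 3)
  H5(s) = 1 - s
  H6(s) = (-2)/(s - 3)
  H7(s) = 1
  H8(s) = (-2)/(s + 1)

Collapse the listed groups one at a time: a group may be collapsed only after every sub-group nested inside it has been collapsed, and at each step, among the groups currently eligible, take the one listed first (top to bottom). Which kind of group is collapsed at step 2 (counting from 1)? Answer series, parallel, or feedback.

Reducing step by step:

Step 1. reduce the parallel group H1, H2
Step 2. reduce the parallel group H3, H4, H5
Step 3. cascade (H1+H2), (H3+H4+H5), H6, H7, H8
The group at step 2 is a parallel group.

Answer: parallel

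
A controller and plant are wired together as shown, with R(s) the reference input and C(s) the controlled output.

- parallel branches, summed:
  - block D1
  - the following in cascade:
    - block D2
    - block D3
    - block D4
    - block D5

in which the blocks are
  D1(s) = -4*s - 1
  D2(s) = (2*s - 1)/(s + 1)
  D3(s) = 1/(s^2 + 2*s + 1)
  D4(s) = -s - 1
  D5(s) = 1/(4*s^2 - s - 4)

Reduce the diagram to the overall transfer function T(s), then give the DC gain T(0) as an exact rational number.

Step 1 - reduce the series chain D2, D3, D4, D5 gives (1 - 2*s)/(4*s^4 + 7*s^3 - 2*s^2 - 9*s - 4)
Step 2 - parallel reduction of D1, (D2*D3*D4*D5) gives (-16*s^5 - 32*s^4 + s^3 + 38*s^2 + 23*s + 5)/(4*s^4 + 7*s^3 - 2*s^2 - 9*s - 4)
The step-2 result is T(s). Setting s = 0: T(0) = 5/(-4) = -5/4.

Final answer: -5/4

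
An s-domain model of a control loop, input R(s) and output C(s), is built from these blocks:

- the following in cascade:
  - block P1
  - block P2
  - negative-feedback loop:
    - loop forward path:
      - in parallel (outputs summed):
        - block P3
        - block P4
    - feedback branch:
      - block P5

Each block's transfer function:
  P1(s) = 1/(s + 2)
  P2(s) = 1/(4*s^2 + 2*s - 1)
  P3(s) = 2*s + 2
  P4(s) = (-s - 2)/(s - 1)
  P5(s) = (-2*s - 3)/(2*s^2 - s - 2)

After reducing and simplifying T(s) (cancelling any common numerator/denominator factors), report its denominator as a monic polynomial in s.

[1] parallel reduction of P3, P4 gives (2*s^2 - s - 4)/(s - 1)
[2] apply the feedback formula to (P3+P4), P5 gives (-4*s^4 + 4*s^3 + 11*s^2 - 6*s - 8)/(2*s^3 + 7*s^2 - 10*s - 14)
[3] series reduction of P1, P2, [(P3+P4)/(1+(P3+P4)*P5)] gives (-4*s^4 + 4*s^3 + 11*s^2 - 6*s - 8)/(8*s^6 + 48*s^5 + 36*s^4 - 139*s^3 - 184*s^2 - 22*s + 28)
No further cancellation is possible in the step-3 result, so that is T(s). Its denominator becomes monic after dividing by the leading coefficient 8.

Answer: s^6 + 6*s^5 + 9*s^4/2 - 139*s^3/8 - 23*s^2 - 11*s/4 + 7/2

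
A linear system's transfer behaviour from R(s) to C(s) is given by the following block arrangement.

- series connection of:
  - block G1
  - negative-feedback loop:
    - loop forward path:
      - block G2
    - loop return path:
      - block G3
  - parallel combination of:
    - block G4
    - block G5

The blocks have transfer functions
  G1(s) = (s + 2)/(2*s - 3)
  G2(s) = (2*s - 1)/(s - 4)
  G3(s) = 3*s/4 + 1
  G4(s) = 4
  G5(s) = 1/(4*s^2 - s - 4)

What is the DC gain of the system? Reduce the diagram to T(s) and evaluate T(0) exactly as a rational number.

1. reduce the feedback loop with forward G2 and return G3; result (8*s - 4)/(6*s^2 + 9*s - 20)
2. parallel reduction of G4, G5; result (16*s^2 - 4*s - 15)/(4*s^2 - s - 4)
3. series reduction of G1, [G2/(1+G2*G3)], (G4+G5); result (128*s^4 + 160*s^3 - 296*s^2 - 148*s + 120)/(48*s^5 - 12*s^4 - 316*s^3 + 307*s^2 + 208*s - 240)
That last expression is T(s); at s = 0 only the constant terms survive, so T(0) = 120/(-240) = -1/2.

Answer: -1/2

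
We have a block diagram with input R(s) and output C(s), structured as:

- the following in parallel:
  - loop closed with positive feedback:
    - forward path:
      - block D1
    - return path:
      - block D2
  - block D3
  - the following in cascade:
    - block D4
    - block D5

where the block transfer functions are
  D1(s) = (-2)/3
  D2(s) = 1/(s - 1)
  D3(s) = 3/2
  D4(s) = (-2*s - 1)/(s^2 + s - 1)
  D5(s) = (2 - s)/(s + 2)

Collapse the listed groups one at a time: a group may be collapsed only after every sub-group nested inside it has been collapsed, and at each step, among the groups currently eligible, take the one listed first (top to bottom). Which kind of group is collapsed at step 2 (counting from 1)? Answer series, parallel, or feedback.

Step 1 - close the feedback loop around D1, D2
Step 2 - series reduction of D4, D5
Step 3 - add [D1/(1-D1*D2)], D3, (D4*D5) (parallel)
At step 2 the group reduced is series.

Final answer: series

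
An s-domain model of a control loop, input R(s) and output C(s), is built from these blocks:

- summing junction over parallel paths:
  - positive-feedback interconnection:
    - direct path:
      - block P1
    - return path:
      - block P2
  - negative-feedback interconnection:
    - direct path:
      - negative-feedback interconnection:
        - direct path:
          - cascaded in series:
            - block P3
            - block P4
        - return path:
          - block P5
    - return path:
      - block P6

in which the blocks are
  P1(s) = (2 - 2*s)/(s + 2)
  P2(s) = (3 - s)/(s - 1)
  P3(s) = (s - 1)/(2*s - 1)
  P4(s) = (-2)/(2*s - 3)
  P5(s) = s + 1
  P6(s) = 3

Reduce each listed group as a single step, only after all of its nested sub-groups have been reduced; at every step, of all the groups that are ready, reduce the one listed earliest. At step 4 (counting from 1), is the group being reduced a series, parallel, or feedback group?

Answer: feedback

Working:
1. apply the feedback formula to P1, P2
2. reduce the series chain P3, P4
3. feedback reduction of (P3*P4), P5
4. close the feedback loop around [(P3*P4)/(1+(P3*P4)*P5)], P6
5. sum the parallel branches [P1/(1-P1*P2)], [[(P3*P4)/(1+(P3*P4)*P5)]/(1+[(P3*P4)/(1+(P3*P4)*P5)]*P6)]
The group at step 4 is a feedback group.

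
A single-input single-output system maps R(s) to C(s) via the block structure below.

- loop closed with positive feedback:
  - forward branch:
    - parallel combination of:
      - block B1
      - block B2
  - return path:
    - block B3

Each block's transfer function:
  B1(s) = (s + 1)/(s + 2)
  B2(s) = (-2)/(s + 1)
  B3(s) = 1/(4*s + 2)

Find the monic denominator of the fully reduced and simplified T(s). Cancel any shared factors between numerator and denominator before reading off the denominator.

Step 1 - sum the parallel branches B1, B2 = (s^2 - 3)/(s^2 + 3*s + 2)
Step 2 - collapse the loop ((B1+B2) forward, B3 return) = (4*s^3 + 2*s^2 - 12*s - 6)/(4*s^3 + 13*s^2 + 14*s + 7)
T(s) is the step-2 result (common factors already cancelled). Leading coefficient of the denominator: 4. Divide through by 4 for the monic polynomial.

Final answer: s^3 + 13*s^2/4 + 7*s/2 + 7/4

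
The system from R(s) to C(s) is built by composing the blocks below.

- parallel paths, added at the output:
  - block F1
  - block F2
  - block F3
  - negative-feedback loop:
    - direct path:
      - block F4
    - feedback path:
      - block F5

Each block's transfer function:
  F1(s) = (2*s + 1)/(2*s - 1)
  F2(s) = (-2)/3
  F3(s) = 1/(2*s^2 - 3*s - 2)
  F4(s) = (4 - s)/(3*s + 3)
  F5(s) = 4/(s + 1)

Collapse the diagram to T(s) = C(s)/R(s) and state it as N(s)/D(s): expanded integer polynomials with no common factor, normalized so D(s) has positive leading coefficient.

[1] close the feedback loop around F4, F5 -> (-s^2 + 3*s + 4)/(3*s^2 + 2*s + 19)
[2] sum the parallel branches F1, F2, F3, [F4/(1+F4*F5)], which is the overall transfer function T(s) = C(s)/R(s) in lowest terms

Hence the answer: (80*s^4 + 24*s^3 - 100*s^2 - 267*s - 223)/(36*s^5 - 48*s^4 + 171*s^3 - 444*s^2 - 45*s + 114)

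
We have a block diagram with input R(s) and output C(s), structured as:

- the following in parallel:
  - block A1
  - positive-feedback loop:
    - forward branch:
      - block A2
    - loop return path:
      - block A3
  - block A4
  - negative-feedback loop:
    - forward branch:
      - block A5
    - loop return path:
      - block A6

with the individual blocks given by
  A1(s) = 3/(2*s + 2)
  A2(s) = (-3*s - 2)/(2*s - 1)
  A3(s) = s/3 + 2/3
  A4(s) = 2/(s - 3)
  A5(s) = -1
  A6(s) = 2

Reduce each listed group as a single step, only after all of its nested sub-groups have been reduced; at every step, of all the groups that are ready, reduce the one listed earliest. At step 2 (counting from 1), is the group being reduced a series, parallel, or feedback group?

Reducing step by step:

[1] apply the feedback formula to A2, A3
[2] close the feedback loop around A5, A6
[3] reduce the parallel group A1, [A2/(1-A2*A3)], A4, [A5/(1+A5*A6)]
So the answer for step 2 is feedback.

Answer: feedback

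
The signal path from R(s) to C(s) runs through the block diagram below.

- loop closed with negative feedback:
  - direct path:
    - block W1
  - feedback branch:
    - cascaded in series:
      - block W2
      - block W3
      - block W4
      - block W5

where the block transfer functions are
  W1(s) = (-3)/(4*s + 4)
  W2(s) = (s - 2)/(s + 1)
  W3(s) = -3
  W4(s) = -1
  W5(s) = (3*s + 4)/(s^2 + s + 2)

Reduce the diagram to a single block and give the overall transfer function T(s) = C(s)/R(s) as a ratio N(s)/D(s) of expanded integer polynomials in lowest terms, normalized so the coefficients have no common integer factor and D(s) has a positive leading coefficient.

[1] reduce the series chain W2, W3, W4, W5: (9*s^2 - 6*s - 24)/(s^3 + 2*s^2 + 3*s + 2)
[2] collapse the loop (W1 forward, (W2*W3*W4*W5) return): this yields T(s), and no further normalization is needed

Final answer: (-3*s^3 - 6*s^2 - 9*s - 6)/(4*s^4 + 12*s^3 - 7*s^2 + 38*s + 80)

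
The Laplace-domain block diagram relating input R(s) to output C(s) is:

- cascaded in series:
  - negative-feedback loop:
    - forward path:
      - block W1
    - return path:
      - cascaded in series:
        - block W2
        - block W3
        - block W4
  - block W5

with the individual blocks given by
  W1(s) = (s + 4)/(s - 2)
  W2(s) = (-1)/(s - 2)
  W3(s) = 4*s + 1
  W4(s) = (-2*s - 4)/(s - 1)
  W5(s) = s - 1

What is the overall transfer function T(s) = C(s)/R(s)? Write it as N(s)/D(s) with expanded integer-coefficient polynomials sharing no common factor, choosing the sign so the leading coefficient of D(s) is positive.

Step 1 - reduce the series chain W2, W3, W4; result (8*s^2 + 18*s + 4)/(s^2 - 3*s + 2)
Step 2 - reduce the feedback loop with forward W1 and return (W2*W3*W4); result (s^3 + s^2 - 10*s + 8)/(9*s^3 + 45*s^2 + 84*s + 12)
Step 3 - multiply [W1/(1+W1*(W2*W3*W4))], W5 (series) - this is the overall T(s), already in the required normalized form

Answer: (s^4 - 11*s^2 + 18*s - 8)/(9*s^3 + 45*s^2 + 84*s + 12)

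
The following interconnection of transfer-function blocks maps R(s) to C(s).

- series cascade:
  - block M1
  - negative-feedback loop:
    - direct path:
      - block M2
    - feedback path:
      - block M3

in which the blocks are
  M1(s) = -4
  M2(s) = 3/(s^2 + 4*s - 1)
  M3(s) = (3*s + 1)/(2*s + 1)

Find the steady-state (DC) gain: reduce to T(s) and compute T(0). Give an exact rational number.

Answer: -6

Working:
Step 1: reduce the feedback loop with forward M2 and return M3, giving (6*s + 3)/(2*s^3 + 9*s^2 + 11*s + 2)
Step 2: reduce the series chain M1, [M2/(1+M2*M3)], giving (-24*s - 12)/(2*s^3 + 9*s^2 + 11*s + 2)
The step-2 result is T(s). Setting s = 0: T(0) = -12/2 = -6.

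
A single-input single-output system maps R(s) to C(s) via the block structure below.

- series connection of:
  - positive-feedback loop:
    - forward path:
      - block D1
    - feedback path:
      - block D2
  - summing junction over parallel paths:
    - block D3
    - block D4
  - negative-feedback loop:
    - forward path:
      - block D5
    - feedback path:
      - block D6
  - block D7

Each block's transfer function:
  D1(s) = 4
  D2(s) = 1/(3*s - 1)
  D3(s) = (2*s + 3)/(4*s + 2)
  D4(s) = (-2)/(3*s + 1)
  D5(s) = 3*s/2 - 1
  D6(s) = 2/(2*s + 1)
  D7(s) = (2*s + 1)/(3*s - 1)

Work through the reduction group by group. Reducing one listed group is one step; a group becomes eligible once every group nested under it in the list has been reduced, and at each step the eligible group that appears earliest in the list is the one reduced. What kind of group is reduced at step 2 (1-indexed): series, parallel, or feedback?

Step 1 - collapse the loop (D1 forward, D2 return)
Step 2 - combine D3, D4 in parallel
Step 3 - feedback reduction of D5, D6
Step 4 - combine [D1/(1-D1*D2)], (D3+D4), [D5/(1+D5*D6)], D7 in series
Step 2: parallel.

Final answer: parallel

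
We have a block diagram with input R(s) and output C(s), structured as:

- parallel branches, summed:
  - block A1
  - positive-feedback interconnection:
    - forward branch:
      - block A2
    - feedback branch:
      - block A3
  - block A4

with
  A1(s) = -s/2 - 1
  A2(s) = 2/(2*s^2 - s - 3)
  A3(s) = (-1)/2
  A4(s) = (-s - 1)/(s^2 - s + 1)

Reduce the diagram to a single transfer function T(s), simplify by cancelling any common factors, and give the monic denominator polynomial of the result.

First reduce the diagram to T(s).

(1) apply the feedback formula to A2, A3 gives 2/(2*s^2 - s - 2)
(2) add A1, [A2/(1-A2*A3)], A4 (parallel) gives (-2*s^5 - s^4 + s^3 - s^2 + 2*s + 12)/(4*s^4 - 6*s^3 + 2*s^2 + 2*s - 4)
T(s) is the step-2 result (common factors already cancelled). Leading coefficient of the denominator: 4. Divide through by 4 for the monic polynomial.

Answer: s^4 - 3*s^3/2 + s^2/2 + s/2 - 1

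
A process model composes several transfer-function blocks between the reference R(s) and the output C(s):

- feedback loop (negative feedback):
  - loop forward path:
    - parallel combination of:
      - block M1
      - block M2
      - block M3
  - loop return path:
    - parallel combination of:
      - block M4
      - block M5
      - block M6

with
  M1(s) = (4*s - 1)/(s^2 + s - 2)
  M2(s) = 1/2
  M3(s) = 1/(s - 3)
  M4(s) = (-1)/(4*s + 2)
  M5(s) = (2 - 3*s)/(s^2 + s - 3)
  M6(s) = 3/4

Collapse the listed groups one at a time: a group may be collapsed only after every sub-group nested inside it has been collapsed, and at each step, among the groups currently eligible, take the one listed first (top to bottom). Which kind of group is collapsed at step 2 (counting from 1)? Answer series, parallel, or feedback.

The answer is parallel.

Reasoning:
Step 1 - add M1, M2, M3 (parallel)
Step 2 - sum the parallel branches M4, M5, M6
Step 3 - feedback reduction of (M1+M2+M3), (M4+M5+M6)
Step 2: parallel.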